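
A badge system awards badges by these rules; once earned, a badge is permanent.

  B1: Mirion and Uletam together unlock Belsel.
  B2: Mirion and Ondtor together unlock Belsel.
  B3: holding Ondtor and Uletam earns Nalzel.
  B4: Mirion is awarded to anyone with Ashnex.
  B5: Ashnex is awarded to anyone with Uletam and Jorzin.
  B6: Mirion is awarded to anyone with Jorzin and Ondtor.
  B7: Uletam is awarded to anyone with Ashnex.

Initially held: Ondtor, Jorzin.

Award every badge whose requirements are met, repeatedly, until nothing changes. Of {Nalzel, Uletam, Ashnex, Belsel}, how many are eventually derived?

1

With Jorzin and Ondtor, Mirion is earned (B6).
With Mirion and Ondtor, Belsel is earned (B2).
Nalzel would need Ondtor and Uletam (B3), but Uletam is never earned.
Uletam would need Ashnex (B7), but Ashnex is never earned.
Ashnex would need Uletam and Jorzin (B5), but Uletam is never earned.
Belsel: reached.
Reached: Belsel — 1 of the 4.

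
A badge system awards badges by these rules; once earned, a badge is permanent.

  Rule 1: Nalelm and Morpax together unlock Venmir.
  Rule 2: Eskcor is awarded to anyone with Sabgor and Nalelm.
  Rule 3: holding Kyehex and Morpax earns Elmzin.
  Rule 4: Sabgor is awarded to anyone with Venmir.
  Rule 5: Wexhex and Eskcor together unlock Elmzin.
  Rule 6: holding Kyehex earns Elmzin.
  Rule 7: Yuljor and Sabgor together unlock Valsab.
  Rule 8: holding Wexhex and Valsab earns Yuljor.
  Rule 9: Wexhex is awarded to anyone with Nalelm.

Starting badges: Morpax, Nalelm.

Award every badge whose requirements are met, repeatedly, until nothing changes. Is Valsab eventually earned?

Valsab would need Yuljor and Sabgor (Rule 7), but Yuljor is never earned.

No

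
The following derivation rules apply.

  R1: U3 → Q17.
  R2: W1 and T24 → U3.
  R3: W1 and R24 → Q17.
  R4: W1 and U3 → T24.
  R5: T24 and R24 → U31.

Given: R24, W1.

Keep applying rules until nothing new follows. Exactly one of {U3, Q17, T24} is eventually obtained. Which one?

Q17

W1 and R24 hold, so Q17 follows (R3).
T24 would need W1 and U3 (R4), but U3 is never established. U3 would need W1 and T24 (R2), but T24 is never established.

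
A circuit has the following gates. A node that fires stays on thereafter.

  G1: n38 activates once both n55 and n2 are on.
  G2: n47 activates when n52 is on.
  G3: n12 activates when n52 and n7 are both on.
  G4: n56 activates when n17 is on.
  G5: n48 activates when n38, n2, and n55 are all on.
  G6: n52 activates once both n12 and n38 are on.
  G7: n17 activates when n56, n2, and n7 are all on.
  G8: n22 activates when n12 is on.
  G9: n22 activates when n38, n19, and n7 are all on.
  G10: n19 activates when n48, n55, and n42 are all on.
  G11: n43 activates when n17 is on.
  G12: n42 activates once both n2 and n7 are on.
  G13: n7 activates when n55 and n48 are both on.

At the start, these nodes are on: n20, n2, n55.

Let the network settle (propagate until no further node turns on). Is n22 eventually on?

Yes

G1: n55 and n2 on → n38 on.
G5: n38, n2, and n55 on → n48 on.
n55 and n48 are on, so n7 activates (G13).
n2 and n7 are on, so n42 activates (G12).
n48, n55, and n42 are on, so n19 activates (G10).
n38, n19, and n7 are on, so n22 activates (G9).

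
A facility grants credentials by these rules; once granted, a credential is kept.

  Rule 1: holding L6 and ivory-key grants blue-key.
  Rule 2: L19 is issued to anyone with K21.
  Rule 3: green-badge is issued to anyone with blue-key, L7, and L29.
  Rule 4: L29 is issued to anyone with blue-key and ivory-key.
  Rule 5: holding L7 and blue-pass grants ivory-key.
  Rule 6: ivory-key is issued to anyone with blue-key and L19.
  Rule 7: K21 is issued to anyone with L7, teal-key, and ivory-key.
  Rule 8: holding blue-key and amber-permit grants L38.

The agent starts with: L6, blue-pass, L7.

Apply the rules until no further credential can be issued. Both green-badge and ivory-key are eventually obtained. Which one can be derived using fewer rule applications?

ivory-key

ivory-key: Holding L7 and blue-pass grants ivory-key (Rule 5). [1 rule application]
green-badge: Holding L7 and blue-pass grants ivory-key (Rule 5). Holding L6 and ivory-key grants blue-key (Rule 1). Holding blue-key and ivory-key grants L29 (Rule 4). Holding blue-key, L7, and L29 grants green-badge (Rule 3). [4 rule applications]
ivory-key needs fewer.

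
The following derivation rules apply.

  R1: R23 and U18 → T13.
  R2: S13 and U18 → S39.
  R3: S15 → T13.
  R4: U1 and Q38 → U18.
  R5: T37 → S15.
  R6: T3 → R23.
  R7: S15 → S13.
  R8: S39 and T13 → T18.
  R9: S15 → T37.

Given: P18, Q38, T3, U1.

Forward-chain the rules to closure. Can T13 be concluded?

From U1 and Q38, R4 gives U18.
T3 holds, so R23 follows (R6).
From R23 and U18, R1 gives T13.

Yes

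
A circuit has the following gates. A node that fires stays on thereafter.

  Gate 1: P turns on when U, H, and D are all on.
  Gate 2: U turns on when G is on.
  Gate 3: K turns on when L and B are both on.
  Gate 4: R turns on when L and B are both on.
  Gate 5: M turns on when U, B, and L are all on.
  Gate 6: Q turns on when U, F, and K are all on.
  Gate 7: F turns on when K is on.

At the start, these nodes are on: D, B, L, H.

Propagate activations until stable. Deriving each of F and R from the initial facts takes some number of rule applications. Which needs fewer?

R

R: L and B are on, so R turns on (Gate 4). [1 rule application]
F: Gate 3: L and B on → K on. Gate 7: K on → F on. [2 rule applications]
R needs fewer.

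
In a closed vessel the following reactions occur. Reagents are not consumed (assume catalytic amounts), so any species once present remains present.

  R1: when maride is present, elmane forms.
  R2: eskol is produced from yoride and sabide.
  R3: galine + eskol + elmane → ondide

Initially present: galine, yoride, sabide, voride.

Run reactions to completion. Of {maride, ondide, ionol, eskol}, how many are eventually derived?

1

yoride and sabide present → eskol forms (R2).
No rule produces maride, and it is not given.
ondide would need galine, eskol, and elmane (R3), but elmane never forms.
No rule produces ionol, and it is not given.
eskol: reached.
Reached: eskol — 1 of the 4.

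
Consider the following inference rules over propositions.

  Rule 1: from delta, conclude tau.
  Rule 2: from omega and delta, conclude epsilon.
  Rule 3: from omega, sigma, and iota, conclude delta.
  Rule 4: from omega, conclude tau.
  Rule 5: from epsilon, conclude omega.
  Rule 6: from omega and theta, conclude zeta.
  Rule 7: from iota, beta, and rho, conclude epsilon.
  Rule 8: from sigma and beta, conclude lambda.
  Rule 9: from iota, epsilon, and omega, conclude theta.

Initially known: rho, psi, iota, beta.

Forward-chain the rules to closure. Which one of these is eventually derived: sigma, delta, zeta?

zeta

From iota, beta, and rho, Rule 7 gives epsilon.
epsilon holds, so omega follows (Rule 5).
From iota, epsilon, and omega, Rule 9 gives theta.
omega and theta hold, so zeta follows (Rule 6).
delta would need omega, sigma, and iota (Rule 3), but sigma is never established. No rule produces sigma, and it is not given.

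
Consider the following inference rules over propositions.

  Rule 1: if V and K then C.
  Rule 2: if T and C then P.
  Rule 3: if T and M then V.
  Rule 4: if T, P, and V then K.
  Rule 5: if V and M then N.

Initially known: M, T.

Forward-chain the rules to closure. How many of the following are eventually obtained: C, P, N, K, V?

2

T and M hold, so V follows (Rule 3).
V and M hold, so N follows (Rule 5).
C would need V and K (Rule 1), but K is never established.
P would need T and C (Rule 2), but C is never established.
N: reached.
K would need T, P, and V (Rule 4), but P is never established.
V: reached.
Reached: N and V — 2 of the 5.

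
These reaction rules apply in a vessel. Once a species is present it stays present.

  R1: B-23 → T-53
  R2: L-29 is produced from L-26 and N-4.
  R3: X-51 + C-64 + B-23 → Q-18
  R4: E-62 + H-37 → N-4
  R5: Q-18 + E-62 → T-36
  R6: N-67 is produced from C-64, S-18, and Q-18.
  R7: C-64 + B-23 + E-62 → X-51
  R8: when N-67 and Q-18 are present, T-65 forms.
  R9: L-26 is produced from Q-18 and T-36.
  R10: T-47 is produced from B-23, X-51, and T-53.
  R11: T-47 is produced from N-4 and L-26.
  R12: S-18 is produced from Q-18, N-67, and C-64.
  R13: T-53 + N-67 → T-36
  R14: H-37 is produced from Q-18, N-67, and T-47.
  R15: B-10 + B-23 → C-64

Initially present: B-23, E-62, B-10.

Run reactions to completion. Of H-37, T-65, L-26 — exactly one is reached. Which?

B-10 and B-23 present → C-64 forms (R15).
C-64, B-23, and E-62 present → X-51 forms (R7).
X-51, C-64, and B-23 present → Q-18 forms (R3).
Q-18 and E-62 present → T-36 forms (R5).
Q-18 and T-36 present → L-26 forms (R9).
T-65 would need N-67 and Q-18 (R8), but N-67 never forms. H-37 would need Q-18, N-67, and T-47 (R14), but N-67 never forms.

L-26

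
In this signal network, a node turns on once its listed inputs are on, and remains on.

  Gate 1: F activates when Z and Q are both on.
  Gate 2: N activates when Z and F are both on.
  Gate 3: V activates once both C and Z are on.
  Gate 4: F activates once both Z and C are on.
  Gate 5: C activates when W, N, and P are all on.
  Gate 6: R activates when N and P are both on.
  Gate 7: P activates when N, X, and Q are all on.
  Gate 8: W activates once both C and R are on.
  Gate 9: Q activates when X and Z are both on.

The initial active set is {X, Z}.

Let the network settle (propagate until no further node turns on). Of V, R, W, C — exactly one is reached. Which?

R

X and Z are on, so Q activates (Gate 9).
Gate 1: Z and Q on → F on.
Z and F are on, so N activates (Gate 2).
N, X, and Q are on, so P activates (Gate 7).
N and P are on, so R activates (Gate 6).
C would need W, N, and P (Gate 5), but W never turns on. W would need C and R (Gate 8), but C never turns on. V would need C and Z (Gate 3), but C never turns on.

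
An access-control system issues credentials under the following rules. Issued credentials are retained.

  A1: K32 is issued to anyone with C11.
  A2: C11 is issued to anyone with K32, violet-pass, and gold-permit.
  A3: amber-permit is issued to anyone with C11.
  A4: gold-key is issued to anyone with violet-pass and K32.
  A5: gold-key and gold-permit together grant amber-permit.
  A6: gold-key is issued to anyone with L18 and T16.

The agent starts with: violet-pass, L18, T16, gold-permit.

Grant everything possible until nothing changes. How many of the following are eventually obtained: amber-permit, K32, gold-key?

2

Holding L18 and T16 grants gold-key (A6).
Holding gold-key and gold-permit grants amber-permit (A5).
amber-permit: reached.
K32 would need C11 (A1), but C11 is never granted.
gold-key: reached.
Reached: amber-permit and gold-key — 2 of the 3.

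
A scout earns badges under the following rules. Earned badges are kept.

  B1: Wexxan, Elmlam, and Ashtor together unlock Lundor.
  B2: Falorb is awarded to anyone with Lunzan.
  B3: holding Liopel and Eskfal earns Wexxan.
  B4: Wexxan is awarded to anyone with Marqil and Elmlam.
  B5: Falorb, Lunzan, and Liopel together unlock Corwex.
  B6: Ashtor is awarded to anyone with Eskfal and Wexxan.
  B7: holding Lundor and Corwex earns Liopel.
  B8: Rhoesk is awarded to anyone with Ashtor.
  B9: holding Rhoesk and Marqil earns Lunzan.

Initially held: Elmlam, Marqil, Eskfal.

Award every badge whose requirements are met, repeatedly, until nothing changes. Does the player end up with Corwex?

Corwex would need Falorb, Lunzan, and Liopel (B5), but Liopel is never earned.

No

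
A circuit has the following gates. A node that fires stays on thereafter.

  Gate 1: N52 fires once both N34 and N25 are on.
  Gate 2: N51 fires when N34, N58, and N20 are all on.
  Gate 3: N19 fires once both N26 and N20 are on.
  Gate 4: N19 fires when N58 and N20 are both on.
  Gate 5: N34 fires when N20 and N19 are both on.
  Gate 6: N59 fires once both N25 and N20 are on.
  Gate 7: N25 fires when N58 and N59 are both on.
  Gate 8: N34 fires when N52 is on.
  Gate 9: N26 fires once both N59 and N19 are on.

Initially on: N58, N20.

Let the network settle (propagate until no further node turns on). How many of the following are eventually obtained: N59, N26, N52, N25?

0

N59 would need N25 and N20 (Gate 6), but N25 never turns on.
N26 would need N59 and N19 (Gate 9), but N59 never turns on.
N52 would need N34 and N25 (Gate 1), but N25 never turns on.
N25 would need N58 and N59 (Gate 7), but N59 never turns on.
None of the 4 are reached.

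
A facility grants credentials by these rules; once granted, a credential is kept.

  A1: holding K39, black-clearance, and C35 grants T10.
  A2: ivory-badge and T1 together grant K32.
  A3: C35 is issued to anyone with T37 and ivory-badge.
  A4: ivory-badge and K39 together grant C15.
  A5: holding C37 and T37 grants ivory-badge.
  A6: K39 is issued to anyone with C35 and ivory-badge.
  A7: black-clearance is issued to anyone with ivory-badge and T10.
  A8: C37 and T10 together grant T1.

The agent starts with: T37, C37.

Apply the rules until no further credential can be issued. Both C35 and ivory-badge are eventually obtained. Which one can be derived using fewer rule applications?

ivory-badge: Holding C37 and T37 grants ivory-badge (A5). [1 rule application]
C35: Holding C37 and T37 grants ivory-badge (A5). Holding T37 and ivory-badge grants C35 (A3). [2 rule applications]
ivory-badge needs fewer.

ivory-badge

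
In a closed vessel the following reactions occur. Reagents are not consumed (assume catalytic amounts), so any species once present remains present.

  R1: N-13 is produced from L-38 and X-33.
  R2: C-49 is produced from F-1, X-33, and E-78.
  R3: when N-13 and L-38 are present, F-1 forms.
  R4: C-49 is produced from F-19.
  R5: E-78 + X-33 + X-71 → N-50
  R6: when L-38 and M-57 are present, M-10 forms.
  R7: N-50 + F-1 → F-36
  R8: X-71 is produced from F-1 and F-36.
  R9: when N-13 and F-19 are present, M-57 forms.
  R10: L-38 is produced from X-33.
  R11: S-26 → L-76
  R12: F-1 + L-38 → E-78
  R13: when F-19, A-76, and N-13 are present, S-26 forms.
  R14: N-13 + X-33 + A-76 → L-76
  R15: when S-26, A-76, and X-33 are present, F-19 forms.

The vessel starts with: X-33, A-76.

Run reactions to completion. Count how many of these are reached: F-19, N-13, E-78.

2

X-33 present → L-38 forms (R10).
L-38 and X-33 present → N-13 forms (R1).
N-13 and L-38 present → F-1 forms (R3).
F-1 and L-38 present → E-78 forms (R12).
F-19 would need S-26, A-76, and X-33 (R15), but S-26 never forms.
N-13: reached.
E-78: reached.
Reached: N-13 and E-78 — 2 of the 3.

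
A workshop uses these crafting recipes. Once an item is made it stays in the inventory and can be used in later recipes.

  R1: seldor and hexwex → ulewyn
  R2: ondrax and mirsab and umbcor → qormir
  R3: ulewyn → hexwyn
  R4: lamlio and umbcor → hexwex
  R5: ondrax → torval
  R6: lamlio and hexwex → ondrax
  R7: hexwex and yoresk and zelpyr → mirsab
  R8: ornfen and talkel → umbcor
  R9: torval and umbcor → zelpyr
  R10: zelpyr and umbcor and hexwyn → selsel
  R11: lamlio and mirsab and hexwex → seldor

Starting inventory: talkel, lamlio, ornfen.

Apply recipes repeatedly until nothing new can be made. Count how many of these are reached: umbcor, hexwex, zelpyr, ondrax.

Using R8, ornfen and talkel make umbcor.
lamlio and umbcor → hexwex (R4).
lamlio and hexwex → ondrax (R6).
Using R5, ondrax makes torval.
Using R9, torval and umbcor make zelpyr.
umbcor: reached.
hexwex: reached.
zelpyr: reached.
ondrax: reached.
All 4 are reached.

4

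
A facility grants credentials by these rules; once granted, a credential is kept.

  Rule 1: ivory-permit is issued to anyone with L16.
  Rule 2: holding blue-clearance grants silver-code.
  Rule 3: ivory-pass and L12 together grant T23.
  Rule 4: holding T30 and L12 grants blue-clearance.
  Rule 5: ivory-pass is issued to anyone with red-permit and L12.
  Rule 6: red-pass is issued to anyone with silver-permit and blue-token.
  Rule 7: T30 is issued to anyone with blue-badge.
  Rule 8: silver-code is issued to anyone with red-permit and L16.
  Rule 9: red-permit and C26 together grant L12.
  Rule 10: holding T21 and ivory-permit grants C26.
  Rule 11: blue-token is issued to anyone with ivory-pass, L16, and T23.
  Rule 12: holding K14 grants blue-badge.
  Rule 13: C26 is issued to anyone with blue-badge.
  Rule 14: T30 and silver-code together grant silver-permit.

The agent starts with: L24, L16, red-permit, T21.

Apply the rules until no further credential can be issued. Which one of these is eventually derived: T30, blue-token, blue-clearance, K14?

Holding L16 grants ivory-permit (Rule 1).
Holding T21 and ivory-permit grants C26 (Rule 10).
Holding red-permit and C26 grants L12 (Rule 9).
Holding red-permit and L12 grants ivory-pass (Rule 5).
Holding ivory-pass and L12 grants T23 (Rule 3).
Holding ivory-pass, L16, and T23 grants blue-token (Rule 11).
No rule produces K14, and it is not given. blue-clearance would need T30 and L12 (Rule 4), but T30 is never granted. T30 would need blue-badge (Rule 7), but blue-badge is never granted.

blue-token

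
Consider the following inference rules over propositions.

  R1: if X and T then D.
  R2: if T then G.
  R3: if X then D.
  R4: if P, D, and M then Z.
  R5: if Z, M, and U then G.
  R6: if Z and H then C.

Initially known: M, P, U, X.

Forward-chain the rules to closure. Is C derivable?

No

C would need Z and H (R6), but H is never established.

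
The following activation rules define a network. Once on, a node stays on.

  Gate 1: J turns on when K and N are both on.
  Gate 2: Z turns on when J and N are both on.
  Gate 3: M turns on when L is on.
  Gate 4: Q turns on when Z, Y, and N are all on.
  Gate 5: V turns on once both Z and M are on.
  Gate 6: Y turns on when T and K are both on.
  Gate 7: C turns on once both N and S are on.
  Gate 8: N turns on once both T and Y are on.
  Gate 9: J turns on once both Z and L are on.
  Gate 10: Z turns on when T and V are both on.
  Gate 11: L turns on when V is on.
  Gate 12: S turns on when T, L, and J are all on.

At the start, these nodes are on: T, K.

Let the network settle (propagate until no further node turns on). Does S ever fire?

No

S would need T, L, and J (Gate 12), but L never turns on.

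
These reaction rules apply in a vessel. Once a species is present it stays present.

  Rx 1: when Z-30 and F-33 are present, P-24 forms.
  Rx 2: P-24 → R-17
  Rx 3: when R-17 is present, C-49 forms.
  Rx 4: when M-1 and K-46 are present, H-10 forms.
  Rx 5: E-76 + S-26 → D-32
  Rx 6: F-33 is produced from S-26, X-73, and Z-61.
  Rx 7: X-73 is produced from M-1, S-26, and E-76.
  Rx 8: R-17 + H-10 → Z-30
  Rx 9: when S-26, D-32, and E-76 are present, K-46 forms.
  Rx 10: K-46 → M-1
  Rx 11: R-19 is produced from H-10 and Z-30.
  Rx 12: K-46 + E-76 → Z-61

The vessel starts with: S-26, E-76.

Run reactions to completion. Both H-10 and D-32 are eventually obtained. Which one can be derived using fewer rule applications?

D-32: E-76 and S-26 present → D-32 forms (Rx 5). [1 rule application]
H-10: E-76 and S-26 present → D-32 forms (Rx 5). S-26, D-32, and E-76 present → K-46 forms (Rx 9). K-46 present → M-1 forms (Rx 10). M-1 and K-46 present → H-10 forms (Rx 4). [4 rule applications]
D-32 needs fewer.

D-32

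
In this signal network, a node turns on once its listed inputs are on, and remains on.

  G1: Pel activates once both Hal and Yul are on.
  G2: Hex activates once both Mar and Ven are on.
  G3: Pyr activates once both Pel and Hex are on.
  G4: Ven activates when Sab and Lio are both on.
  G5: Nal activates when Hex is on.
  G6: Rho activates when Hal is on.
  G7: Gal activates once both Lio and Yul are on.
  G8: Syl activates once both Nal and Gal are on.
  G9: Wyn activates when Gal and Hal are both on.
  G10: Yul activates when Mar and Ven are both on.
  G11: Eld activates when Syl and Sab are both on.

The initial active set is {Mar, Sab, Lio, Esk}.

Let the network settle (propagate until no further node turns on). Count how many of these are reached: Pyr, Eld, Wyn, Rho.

1

G4: Sab and Lio on → Ven on.
G10: Mar and Ven on → Yul on.
G2: Mar and Ven on → Hex on.
Lio and Yul are on, so Gal activates (G7).
Hex is on, so Nal activates (G5).
Nal and Gal are on, so Syl activates (G8).
G11: Syl and Sab on → Eld on.
Pyr would need Pel and Hex (G3), but Pel never turns on.
Eld: reached.
Wyn would need Gal and Hal (G9), but Hal never turns on.
Rho would need Hal (G6), but Hal never turns on.
Reached: Eld — 1 of the 4.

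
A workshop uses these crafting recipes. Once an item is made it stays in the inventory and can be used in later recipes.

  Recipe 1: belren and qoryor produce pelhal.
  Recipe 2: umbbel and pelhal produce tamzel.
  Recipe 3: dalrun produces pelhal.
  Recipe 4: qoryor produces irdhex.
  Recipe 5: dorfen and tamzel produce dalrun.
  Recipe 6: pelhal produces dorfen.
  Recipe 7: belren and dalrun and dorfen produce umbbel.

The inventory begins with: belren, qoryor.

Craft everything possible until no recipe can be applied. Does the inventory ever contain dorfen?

Using Recipe 1, belren and qoryor make pelhal.
pelhal → dorfen (Recipe 6).

Yes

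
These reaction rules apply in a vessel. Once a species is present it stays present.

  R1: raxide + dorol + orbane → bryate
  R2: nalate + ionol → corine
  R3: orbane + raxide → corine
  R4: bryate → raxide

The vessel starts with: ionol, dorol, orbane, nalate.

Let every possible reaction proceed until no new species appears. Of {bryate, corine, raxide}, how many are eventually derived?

1

nalate and ionol present → corine forms (R2).
bryate would need raxide, dorol, and orbane (R1), but raxide never forms.
corine: reached.
raxide would need bryate (R4), but bryate never forms.
Reached: corine — 1 of the 3.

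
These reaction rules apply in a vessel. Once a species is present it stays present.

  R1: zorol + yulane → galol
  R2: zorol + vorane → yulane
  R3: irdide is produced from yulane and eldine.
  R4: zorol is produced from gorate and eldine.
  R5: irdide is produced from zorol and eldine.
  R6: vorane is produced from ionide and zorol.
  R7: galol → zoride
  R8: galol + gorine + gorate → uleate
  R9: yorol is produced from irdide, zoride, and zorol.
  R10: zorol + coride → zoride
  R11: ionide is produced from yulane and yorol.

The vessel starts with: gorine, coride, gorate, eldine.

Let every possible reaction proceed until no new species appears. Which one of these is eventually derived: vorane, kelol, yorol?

gorate and eldine present → zorol forms (R4).
zorol and coride present → zoride forms (R10).
zorol and eldine present → irdide forms (R5).
irdide, zoride, and zorol present → yorol forms (R9).
vorane would need ionide and zorol (R6), but ionide never forms. No rule produces kelol, and it is not given.

yorol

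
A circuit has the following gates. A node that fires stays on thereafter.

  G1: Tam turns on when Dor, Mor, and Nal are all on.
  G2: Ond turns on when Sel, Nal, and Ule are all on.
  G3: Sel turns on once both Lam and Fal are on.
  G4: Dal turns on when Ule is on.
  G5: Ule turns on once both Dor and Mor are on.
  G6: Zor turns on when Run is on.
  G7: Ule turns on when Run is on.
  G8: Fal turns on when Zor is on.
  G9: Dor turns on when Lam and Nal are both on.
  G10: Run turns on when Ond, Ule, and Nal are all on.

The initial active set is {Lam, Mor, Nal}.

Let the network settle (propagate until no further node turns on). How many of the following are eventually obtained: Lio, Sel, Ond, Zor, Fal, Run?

0

No rule produces Lio, and it is not given.
Sel would need Lam and Fal (G3), but Fal never turns on.
Ond would need Sel, Nal, and Ule (G2), but Sel never turns on.
Zor would need Run (G6), but Run never turns on.
Fal would need Zor (G8), but Zor never turns on.
Run would need Ond, Ule, and Nal (G10), but Ond never turns on.
None of the 6 are reached.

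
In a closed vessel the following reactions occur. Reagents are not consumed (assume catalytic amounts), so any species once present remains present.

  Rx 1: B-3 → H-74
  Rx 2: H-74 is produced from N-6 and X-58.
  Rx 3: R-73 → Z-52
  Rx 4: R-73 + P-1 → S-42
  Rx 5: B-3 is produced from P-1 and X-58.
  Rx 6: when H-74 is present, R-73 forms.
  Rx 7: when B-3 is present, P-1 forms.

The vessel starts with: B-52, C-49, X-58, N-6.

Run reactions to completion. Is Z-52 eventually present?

N-6 and X-58 present → H-74 forms (Rx 2).
H-74 present → R-73 forms (Rx 6).
R-73 present → Z-52 forms (Rx 3).

Yes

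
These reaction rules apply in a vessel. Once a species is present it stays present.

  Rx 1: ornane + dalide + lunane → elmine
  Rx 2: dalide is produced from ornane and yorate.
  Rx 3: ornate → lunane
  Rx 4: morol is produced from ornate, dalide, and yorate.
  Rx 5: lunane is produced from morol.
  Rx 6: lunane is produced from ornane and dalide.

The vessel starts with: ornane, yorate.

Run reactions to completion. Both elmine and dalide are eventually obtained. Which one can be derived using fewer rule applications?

dalide

dalide: ornane and yorate present → dalide forms (Rx 2). [1 rule application]
elmine: ornane and yorate present → dalide forms (Rx 2). ornane and dalide present → lunane forms (Rx 6). ornane, dalide, and lunane present → elmine forms (Rx 1). [3 rule applications]
dalide needs fewer.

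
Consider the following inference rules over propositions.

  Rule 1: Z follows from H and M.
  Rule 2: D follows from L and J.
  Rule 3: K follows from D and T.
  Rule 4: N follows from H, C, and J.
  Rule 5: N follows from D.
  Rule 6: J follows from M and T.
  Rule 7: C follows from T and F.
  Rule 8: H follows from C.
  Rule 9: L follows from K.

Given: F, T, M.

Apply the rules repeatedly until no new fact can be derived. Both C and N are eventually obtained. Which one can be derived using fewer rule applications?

C

C: T and F hold, so C follows (Rule 7). [1 rule application]
N: From M and T, Rule 6 gives J. T and F hold, so C follows (Rule 7). From C, Rule 8 gives H. H, C, and J hold, so N follows (Rule 4). [4 rule applications]
C needs fewer.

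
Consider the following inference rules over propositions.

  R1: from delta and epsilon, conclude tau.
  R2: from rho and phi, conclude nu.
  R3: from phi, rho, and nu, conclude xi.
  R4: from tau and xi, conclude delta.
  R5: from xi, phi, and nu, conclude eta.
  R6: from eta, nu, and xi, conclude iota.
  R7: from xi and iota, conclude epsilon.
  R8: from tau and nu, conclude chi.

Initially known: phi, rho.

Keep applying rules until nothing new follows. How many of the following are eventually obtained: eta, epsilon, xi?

From rho and phi, R2 gives nu.
From phi, rho, and nu, R3 gives xi.
From xi, phi, and nu, R5 gives eta.
eta, nu, and xi hold, so iota follows (R6).
xi and iota hold, so epsilon follows (R7).
eta: reached.
epsilon: reached.
xi: reached.
All 3 are reached.

3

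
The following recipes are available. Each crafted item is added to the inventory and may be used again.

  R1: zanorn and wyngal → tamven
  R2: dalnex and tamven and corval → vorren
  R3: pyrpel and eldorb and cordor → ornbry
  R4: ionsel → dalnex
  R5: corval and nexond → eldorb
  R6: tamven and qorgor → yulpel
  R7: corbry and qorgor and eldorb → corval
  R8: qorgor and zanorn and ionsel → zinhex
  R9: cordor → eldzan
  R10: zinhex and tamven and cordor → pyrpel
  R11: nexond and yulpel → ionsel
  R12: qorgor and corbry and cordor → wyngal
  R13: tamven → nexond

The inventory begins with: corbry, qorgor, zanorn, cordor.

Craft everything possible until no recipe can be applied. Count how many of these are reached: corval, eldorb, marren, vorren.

corval would need corbry, qorgor, and eldorb (R7), but eldorb is never obtained.
eldorb would need corval and nexond (R5), but corval is never obtained.
No rule produces marren, and it is not given.
vorren would need dalnex, tamven, and corval (R2), but corval is never obtained.
None of the 4 are reached.

0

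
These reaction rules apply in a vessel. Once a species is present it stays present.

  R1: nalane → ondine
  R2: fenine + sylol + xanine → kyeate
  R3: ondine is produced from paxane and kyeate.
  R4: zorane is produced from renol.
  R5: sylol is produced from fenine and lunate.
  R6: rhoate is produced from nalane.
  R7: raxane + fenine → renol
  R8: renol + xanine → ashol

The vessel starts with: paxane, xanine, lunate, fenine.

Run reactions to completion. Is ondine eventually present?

fenine and lunate present → sylol forms (R5).
fenine, sylol, and xanine present → kyeate forms (R2).
paxane and kyeate present → ondine forms (R3).

Yes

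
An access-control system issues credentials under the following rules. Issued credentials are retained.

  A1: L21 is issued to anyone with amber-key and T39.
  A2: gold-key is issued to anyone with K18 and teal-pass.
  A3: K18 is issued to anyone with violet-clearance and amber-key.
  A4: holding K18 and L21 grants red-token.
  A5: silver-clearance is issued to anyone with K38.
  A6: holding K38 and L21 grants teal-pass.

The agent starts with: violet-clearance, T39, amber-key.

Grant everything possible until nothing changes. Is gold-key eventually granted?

gold-key would need K18 and teal-pass (A2), but teal-pass is never granted.

No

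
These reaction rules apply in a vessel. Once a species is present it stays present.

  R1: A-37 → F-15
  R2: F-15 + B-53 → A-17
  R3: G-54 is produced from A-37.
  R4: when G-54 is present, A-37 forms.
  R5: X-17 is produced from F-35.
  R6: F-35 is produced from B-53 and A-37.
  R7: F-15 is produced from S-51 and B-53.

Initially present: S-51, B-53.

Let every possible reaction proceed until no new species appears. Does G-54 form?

No

G-54 would need A-37 (R3), but A-37 never forms.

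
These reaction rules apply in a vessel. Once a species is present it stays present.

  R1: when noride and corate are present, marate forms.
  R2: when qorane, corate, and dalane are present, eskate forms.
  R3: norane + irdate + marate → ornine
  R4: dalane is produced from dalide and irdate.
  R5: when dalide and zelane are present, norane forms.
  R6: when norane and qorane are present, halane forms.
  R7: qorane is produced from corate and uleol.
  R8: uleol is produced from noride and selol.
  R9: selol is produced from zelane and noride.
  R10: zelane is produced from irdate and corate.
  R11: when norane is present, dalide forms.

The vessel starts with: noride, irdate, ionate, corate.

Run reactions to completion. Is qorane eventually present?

Yes

irdate and corate present → zelane forms (R10).
zelane and noride present → selol forms (R9).
noride and selol present → uleol forms (R8).
corate and uleol present → qorane forms (R7).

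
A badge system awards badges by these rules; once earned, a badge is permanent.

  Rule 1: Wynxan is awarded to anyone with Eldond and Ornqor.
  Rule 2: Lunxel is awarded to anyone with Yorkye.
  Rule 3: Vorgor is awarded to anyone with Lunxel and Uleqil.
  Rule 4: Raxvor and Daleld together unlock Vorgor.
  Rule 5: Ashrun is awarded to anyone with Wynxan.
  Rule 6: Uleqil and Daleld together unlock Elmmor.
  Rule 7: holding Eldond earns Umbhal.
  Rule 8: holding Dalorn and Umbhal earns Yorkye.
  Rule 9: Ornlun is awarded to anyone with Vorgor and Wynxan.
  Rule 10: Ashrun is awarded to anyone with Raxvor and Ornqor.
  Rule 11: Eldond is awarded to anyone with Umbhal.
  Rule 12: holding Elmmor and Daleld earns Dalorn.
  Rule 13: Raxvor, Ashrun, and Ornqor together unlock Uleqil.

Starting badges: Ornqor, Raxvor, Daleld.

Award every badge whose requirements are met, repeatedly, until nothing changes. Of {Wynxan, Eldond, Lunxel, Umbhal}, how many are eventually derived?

0

Wynxan would need Eldond and Ornqor (Rule 1), but Eldond is never earned.
Eldond would need Umbhal (Rule 11), but Umbhal is never earned.
Lunxel would need Yorkye (Rule 2), but Yorkye is never earned.
Umbhal would need Eldond (Rule 7), but Eldond is never earned.
None of the 4 are reached.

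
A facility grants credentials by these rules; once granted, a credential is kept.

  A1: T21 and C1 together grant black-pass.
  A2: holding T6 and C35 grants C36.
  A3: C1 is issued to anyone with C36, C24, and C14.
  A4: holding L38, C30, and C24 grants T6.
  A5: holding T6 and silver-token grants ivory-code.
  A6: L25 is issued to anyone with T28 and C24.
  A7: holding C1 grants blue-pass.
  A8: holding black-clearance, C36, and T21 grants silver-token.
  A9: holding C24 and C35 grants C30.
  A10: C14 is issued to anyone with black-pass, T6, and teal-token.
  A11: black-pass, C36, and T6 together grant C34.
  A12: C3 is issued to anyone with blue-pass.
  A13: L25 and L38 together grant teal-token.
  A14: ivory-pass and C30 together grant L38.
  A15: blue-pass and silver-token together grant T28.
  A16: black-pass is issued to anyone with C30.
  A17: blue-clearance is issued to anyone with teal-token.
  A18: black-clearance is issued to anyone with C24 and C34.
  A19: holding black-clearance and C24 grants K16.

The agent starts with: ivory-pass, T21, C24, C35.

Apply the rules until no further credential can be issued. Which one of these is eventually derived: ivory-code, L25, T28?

Holding C24 and C35 grants C30 (A9).
Holding ivory-pass and C30 grants L38 (A14).
Holding C30 grants black-pass (A16).
Holding L38, C30, and C24 grants T6 (A4).
Holding T6 and C35 grants C36 (A2).
Holding black-pass, C36, and T6 grants C34 (A11).
Holding C24 and C34 grants black-clearance (A18).
Holding black-clearance, C36, and T21 grants silver-token (A8).
Holding T6 and silver-token grants ivory-code (A5).
L25 would need T28 and C24 (A6), but T28 is never granted. T28 would need blue-pass and silver-token (A15), but blue-pass is never granted.

ivory-code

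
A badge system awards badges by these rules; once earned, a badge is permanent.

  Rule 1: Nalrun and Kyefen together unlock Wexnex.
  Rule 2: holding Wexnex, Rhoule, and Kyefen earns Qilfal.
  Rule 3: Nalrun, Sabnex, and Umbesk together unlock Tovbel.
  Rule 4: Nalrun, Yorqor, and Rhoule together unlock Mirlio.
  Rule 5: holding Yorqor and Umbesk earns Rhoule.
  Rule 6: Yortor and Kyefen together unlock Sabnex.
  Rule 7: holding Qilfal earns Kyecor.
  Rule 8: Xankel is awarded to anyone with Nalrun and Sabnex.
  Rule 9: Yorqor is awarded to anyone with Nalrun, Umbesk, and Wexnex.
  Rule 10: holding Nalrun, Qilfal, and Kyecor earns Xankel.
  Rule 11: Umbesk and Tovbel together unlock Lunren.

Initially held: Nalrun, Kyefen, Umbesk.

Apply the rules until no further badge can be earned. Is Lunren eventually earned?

Lunren would need Umbesk and Tovbel (Rule 11), but Tovbel is never earned.

No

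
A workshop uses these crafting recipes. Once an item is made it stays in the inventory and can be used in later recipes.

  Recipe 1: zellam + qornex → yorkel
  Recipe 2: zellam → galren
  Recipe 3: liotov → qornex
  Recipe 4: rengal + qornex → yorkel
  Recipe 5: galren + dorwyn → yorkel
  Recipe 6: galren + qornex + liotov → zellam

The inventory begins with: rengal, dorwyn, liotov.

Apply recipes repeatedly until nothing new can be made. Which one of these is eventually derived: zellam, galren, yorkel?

yorkel

liotov → qornex (Recipe 3).
rengal + qornex → yorkel (Recipe 4).
zellam would need galren, qornex, and liotov (Recipe 6), but galren is never obtained. galren would need zellam (Recipe 2), but zellam is never obtained.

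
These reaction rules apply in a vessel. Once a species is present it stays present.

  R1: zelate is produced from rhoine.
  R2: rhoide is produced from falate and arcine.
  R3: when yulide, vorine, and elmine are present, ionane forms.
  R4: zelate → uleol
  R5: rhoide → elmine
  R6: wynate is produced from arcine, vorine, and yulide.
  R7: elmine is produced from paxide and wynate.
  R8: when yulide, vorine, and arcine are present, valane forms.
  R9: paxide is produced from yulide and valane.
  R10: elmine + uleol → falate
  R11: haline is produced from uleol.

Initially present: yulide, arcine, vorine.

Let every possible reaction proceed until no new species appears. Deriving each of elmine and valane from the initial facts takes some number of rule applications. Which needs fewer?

valane: yulide, vorine, and arcine present → valane forms (R8). [1 rule application]
elmine: yulide, vorine, and arcine present → valane forms (R8). arcine, vorine, and yulide present → wynate forms (R6). yulide and valane present → paxide forms (R9). paxide and wynate present → elmine forms (R7). [4 rule applications]
valane needs fewer.

valane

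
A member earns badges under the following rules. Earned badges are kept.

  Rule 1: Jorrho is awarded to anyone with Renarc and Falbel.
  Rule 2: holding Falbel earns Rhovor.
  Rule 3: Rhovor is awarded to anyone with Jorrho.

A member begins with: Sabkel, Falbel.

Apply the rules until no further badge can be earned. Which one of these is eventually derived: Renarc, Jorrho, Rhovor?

Rhovor

With Falbel, Rhovor is earned (Rule 2).
Jorrho would need Renarc and Falbel (Rule 1), but Renarc is never earned. No rule produces Renarc, and it is not given.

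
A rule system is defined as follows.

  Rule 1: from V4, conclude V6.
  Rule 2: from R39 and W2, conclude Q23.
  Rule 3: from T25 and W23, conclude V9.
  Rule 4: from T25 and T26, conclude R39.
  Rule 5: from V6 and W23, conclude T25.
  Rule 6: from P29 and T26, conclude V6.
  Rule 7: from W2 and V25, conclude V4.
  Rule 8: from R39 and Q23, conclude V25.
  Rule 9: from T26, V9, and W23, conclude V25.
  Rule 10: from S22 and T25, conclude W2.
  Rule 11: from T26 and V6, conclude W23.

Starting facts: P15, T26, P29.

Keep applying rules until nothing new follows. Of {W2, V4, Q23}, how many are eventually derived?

0

W2 would need S22 and T25 (Rule 10), but S22 is never established.
V4 would need W2 and V25 (Rule 7), but W2 is never established.
Q23 would need R39 and W2 (Rule 2), but W2 is never established.
None of the 3 are reached.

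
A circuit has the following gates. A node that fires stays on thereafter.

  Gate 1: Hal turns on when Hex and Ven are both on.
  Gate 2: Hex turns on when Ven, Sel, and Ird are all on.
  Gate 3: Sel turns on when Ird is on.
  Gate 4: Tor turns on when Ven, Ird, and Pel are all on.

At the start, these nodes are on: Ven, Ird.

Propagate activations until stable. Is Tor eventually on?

No

Tor would need Ven, Ird, and Pel (Gate 4), but Pel never turns on.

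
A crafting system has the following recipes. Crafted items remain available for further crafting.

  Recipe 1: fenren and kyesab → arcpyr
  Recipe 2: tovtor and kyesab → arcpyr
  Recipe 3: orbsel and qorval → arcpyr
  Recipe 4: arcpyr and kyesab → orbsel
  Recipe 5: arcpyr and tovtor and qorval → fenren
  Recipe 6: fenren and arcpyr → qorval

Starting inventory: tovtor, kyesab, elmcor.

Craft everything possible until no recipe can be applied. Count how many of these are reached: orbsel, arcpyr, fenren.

2

Using Recipe 2, tovtor and kyesab make arcpyr.
Using Recipe 4, arcpyr and kyesab make orbsel.
orbsel: reached.
arcpyr: reached.
fenren would need arcpyr, tovtor, and qorval (Recipe 5), but qorval is never obtained.
Reached: orbsel and arcpyr — 2 of the 3.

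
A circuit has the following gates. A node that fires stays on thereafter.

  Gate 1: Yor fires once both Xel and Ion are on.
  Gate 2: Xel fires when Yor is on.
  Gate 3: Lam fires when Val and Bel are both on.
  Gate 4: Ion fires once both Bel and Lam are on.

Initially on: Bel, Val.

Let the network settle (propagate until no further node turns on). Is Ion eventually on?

Yes

Val and Bel are on, so Lam fires (Gate 3).
Bel and Lam are on, so Ion fires (Gate 4).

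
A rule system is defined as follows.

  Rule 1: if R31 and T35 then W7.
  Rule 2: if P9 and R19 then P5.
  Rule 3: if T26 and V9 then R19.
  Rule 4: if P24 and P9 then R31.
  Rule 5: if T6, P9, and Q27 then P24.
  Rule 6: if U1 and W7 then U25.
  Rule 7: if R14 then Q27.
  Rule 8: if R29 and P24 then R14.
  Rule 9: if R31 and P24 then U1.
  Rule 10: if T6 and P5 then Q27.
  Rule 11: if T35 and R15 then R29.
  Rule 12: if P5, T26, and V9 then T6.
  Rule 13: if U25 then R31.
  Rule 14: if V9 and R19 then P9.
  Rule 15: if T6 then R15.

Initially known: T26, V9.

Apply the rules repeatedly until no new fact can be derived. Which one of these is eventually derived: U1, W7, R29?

U1

T26 and V9 hold, so R19 follows (Rule 3).
V9 and R19 hold, so P9 follows (Rule 14).
From P9 and R19, Rule 2 gives P5.
From P5, T26, and V9, Rule 12 gives T6.
T6 and P5 hold, so Q27 follows (Rule 10).
T6, P9, and Q27 hold, so P24 follows (Rule 5).
P24 and P9 hold, so R31 follows (Rule 4).
R31 and P24 hold, so U1 follows (Rule 9).
R29 would need T35 and R15 (Rule 11), but T35 is never established. W7 would need R31 and T35 (Rule 1), but T35 is never established.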